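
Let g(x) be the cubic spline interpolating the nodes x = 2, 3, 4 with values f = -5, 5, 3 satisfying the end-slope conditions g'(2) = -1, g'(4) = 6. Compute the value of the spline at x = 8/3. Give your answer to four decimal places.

1.6296

Write σ_i for g''(x_i). With h_i = 1, 1 and divided differences Δ_i = 10, -2, the continuity of g' gives the tridiagonal system
  1·σ_0 + 4·σ_1 + 1·σ_2 = 6(Δ_1 - Δ_0) = -72
Clamped end conditions give two more equations: 2h_0·σ_0 + h_0·σ_1 = 6(Δ_0 - g'(2)) = 66 and h_1·σ_1 + 2h_1·σ_2 = 6(g'(4) - Δ_1) = 48.
Hence σ_0 = 109/2, σ_1 = -43, σ_2 = 91/2.
On [2, 3], g(x) = -5 - 1·(x - 2) + 109/4·(x - 2)² - 65/4·(x - 2)³.
With (x - 2) = 2/3: g(8/3) = 44/27.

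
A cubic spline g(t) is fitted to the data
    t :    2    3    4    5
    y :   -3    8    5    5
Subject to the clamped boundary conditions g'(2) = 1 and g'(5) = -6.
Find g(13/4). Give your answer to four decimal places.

Write m_i for g''(x_i). With h_i = 1, 1, 1 and divided differences Δ_i = 11, -3, 0, the continuity of g' gives the tridiagonal system
  1·m_0 + 4·m_1 + 1·m_2 = 6(Δ_1 - Δ_0) = -84
  1·m_1 + 4·m_2 + 1·m_3 = 6(Δ_2 - Δ_1) = 18
Clamped end conditions give two more equations: 2h_0·m_0 + h_0·m_1 = 6(Δ_0 - g'(2)) = 60 and h_2·m_2 + 2h_2·m_3 = 6(g'(5) - Δ_2) = -36.
Hence m_0 = 148/3, m_1 = -116/3, m_2 = 64/3, m_3 = -86/3.
On [3, 4], g(t) = 8 + 19/3·(t - 3) - 58/3·(t - 3)² + 10·(t - 3)³.
With (t - 3) = 1/4: g(13/4) = 273/32.

8.5313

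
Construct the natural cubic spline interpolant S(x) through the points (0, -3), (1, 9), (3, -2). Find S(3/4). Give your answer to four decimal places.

6.9570

Put M_i = S'' at the i-th knot. Here h = (1, 2) and Δ = (12, -11/2), so the interior equations h_(i-1)·M_(i-1) + 2(h_(i-1)+h_i)·M_i + h_i·M_(i+1) = 6(Δ_i − Δ_(i-1)) read
  1·M_0 + 6·M_1 + 2·M_2 = 6(Δ_1 - Δ_0) = -105
Natural end conditions: M_0 = M_2 = 0.
Solving the tridiagonal system: M_0 = 0, M_1 = -35/2, M_2 = 0.
On [0, 1], S(x) = -3 + 179/12·x + 0·x² - 35/12·x³.
With x = 3/4: S(3/4) = 1781/256.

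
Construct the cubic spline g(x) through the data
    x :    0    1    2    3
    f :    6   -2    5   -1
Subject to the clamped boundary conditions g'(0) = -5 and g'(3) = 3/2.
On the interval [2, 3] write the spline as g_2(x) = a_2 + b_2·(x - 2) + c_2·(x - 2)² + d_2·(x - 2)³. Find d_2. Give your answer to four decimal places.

Put M_i = g'' at the i-th knot. Here h = (1, 1, 1) and Δ = (-8, 7, -6), so the interior equations h_(i-1)·M_(i-1) + 2(h_(i-1)+h_i)·M_i + h_i·M_(i+1) = 6(Δ_i − Δ_(i-1)) read
  1·M_0 + 4·M_1 + 1·M_2 = 6(Δ_1 - Δ_0) = 90
  1·M_1 + 4·M_2 + 1·M_3 = 6(Δ_2 - Δ_1) = -78
Clamped end conditions give two more equations: 2h_0·M_0 + h_0·M_1 = 6(Δ_0 - g'(0)) = -18 and h_2·M_2 + 2h_2·M_3 = 6(g'(3) - Δ_2) = 45.
Forward elimination and back-substitution give M_0 = -433/15, M_1 = 596/15, M_2 = -601/15, M_3 = 638/15.
On [2, 3], with g_2(x) = a_2 + b_2·(x - 2) + c_2·(x - 2)² + d_2·(x - 2)³: c_2 = M_2/2 = -601/30, d_2 = (M_3 - M_2)/(6h_2) = 413/30, b_2 = Δ_2 - h_2(2M_2 + M_3)/6 = 4/15.

13.7667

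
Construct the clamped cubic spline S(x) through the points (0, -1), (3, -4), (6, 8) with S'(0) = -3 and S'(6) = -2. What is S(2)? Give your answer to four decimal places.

-5.4444

Put σ_i = S'' at the i-th knot. Here h = (3, 3) and Δ = (-1, 4), so the interior equations h_(i-1)·σ_(i-1) + 2(h_(i-1)+h_i)·σ_i + h_i·σ_(i+1) = 6(Δ_i − Δ_(i-1)) read
  3·σ_0 + 12·σ_1 + 3·σ_2 = 6(Δ_1 - Δ_0) = 30
Clamped end conditions give two more equations: 2h_0·σ_0 + h_0·σ_1 = 6(Δ_0 - S'(0)) = 12 and h_1·σ_1 + 2h_1·σ_2 = 6(S'(6) - Δ_1) = -36.
Solving the tridiagonal system: σ_0 = -1/3, σ_1 = 14/3, σ_2 = -25/3.
On [0, 3], S(x) = -1 - 3·x - 1/6·x² + 5/18·x³.
With x = 2: S(2) = -49/9.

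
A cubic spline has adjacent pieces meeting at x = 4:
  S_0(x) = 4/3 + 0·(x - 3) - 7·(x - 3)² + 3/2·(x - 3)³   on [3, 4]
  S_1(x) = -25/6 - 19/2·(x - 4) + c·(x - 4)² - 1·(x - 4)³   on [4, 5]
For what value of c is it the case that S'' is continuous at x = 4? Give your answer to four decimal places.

-2.5000

S_0''(x) = -14 + 9·(x - 3), so S_0''(4) = -5. On the right, S_1''(4) = 2c, so c = -5/2.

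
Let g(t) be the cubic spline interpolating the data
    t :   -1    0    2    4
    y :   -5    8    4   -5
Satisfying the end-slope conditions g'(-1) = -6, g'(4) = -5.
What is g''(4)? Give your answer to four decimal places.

Let M_i = g''(x_i). Step sizes h_i = 1, 2, 2; slopes of the chords Δ_i = (y_(i+1) - y_i)/h_i = 13, -2, -9/2.
  1·M_0 + 6·M_1 + 2·M_2 = 6(Δ_1 - Δ_0) = -90
  2·M_1 + 8·M_2 + 2·M_3 = 6(Δ_2 - Δ_1) = -15
Clamped end conditions give two more equations: 2h_0·M_0 + h_0·M_1 = 6(Δ_0 - g'(-1)) = 114 and h_2·M_2 + 2h_2·M_3 = 6(g'(4) - Δ_2) = -3.
Solving the tridiagonal system: M_0 = 1645/23, M_1 = -668/23, M_2 = 293/46, M_3 = -181/46.

-3.9348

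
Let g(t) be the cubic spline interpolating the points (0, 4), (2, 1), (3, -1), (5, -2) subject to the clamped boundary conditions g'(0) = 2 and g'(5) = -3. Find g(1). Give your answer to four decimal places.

3.7031

Let σ_i = g''(x_i). Step sizes h_i = 2, 1, 2; slopes of the chords Δ_i = (y_(i+1) - y_i)/h_i = -3/2, -2, -1/2.
  2·σ_0 + 6·σ_1 + 1·σ_2 = 6(Δ_1 - Δ_0) = -3
  1·σ_1 + 6·σ_2 + 2·σ_3 = 6(Δ_2 - Δ_1) = 9
Clamped end conditions give two more equations: 2h_0·σ_0 + h_0·σ_1 = 6(Δ_0 - g'(0)) = -21 and h_2·σ_2 + 2h_2·σ_3 = 6(g'(5) - Δ_2) = -15.
Solving the tridiagonal system: σ_0 = -91/16, σ_1 = 7/8, σ_2 = 25/8, σ_3 = -85/16.
On [0, 2], g(t) = 4 + 2·t - 91/32·t² + 35/64·t³.
With t = 1: g(1) = 237/64.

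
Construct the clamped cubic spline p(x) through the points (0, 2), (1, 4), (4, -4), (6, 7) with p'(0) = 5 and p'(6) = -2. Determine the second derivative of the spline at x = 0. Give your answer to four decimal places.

-5.7051

Let M_i = p''(x_i). Step sizes h_i = 1, 3, 2; slopes of the chords Δ_i = (y_(i+1) - y_i)/h_i = 2, -8/3, 11/2.
  1·M_0 + 8·M_1 + 3·M_2 = 6(Δ_1 - Δ_0) = -28
  3·M_1 + 10·M_2 + 2·M_3 = 6(Δ_2 - Δ_1) = 49
Clamped end conditions give two more equations: 2h_0·M_0 + h_0·M_1 = 6(Δ_0 - p'(0)) = -18 and h_2·M_2 + 2h_2·M_3 = 6(p'(6) - Δ_2) = -45.
Forward elimination and back-substitution give M_0 = -445/78, M_1 = -257/39, M_2 = 791/78, M_3 = -1273/78.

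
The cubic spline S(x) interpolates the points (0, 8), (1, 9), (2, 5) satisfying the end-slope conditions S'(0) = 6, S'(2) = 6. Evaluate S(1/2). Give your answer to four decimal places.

Put σ_i = S'' at the i-th knot. Here h = (1, 1) and Δ = (1, -4), so the interior equations h_(i-1)·σ_(i-1) + 2(h_(i-1)+h_i)·σ_i + h_i·σ_(i+1) = 6(Δ_i − Δ_(i-1)) read
  1·σ_0 + 4·σ_1 + 1·σ_2 = 6(Δ_1 - Δ_0) = -30
Clamped end conditions give two more equations: 2h_0·σ_0 + h_0·σ_1 = 6(Δ_0 - S'(0)) = -30 and h_1·σ_1 + 2h_1·σ_2 = 6(S'(2) - Δ_1) = 60.
Solving the tridiagonal system: σ_0 = -15/2, σ_1 = -15, σ_2 = 75/2.
On [0, 1], S(x) = 8 + 6·x - 15/4·x² - 5/4·x³.
With x = 1/2: S(1/2) = 317/32.

9.9063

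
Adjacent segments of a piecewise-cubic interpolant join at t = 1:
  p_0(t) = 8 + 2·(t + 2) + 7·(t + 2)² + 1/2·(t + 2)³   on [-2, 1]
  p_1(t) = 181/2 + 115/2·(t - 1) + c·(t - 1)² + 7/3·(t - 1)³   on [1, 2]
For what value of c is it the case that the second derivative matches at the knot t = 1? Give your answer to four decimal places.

11.5000

p_0''(t) = 14 + 3·(t + 2), so p_0''(1) = 23. On the right, p_1''(1) = 2c, so c = 23/2.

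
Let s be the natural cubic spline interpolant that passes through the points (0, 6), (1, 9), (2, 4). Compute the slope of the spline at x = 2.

Let m_i = s''(x_i). Step sizes h_i = 1, 1; slopes of the chords Δ_i = (y_(i+1) - y_i)/h_i = 3, -5.
  1·m_0 + 4·m_1 + 1·m_2 = 6(Δ_1 - Δ_0) = -48
Natural end conditions: m_0 = m_2 = 0.
Solving the tridiagonal system: m_0 = 0, m_1 = -12, m_2 = 0.
On [1, 2], s'(x) = b_1 + 2c_1·(x - 1) + 3d_1·(x - 1)² with b_1 = Δ_1 - h_1(2m_1 + m_2)/6 = -1, c_1 = m_1/2 = -6, d_1 = (m_2 - m_1)/(6h_1) = 2. So s'(2) = -7.

-7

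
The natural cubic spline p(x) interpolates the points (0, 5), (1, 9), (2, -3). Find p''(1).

-24

Put M_i = p'' at the i-th knot. Here h = (1, 1) and Δ = (4, -12), so the interior equations h_(i-1)·M_(i-1) + 2(h_(i-1)+h_i)·M_i + h_i·M_(i+1) = 6(Δ_i − Δ_(i-1)) read
  1·M_0 + 4·M_1 + 1·M_2 = 6(Δ_1 - Δ_0) = -96
Natural end conditions: M_0 = M_2 = 0.
Forward elimination and back-substitution give M_0 = 0, M_1 = -24, M_2 = 0.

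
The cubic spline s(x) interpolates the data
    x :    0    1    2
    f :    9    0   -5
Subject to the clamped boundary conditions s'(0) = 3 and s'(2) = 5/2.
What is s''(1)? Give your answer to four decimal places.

12.5000

Write M_i for s''(x_i). With h_i = 1, 1 and divided differences Δ_i = -9, -5, the continuity of s' gives the tridiagonal system
  1·M_0 + 4·M_1 + 1·M_2 = 6(Δ_1 - Δ_0) = 24
Clamped end conditions give two more equations: 2h_0·M_0 + h_0·M_1 = 6(Δ_0 - s'(0)) = -72 and h_1·M_1 + 2h_1·M_2 = 6(s'(2) - Δ_1) = 45.
Hence M_0 = -169/4, M_1 = 25/2, M_2 = 65/4.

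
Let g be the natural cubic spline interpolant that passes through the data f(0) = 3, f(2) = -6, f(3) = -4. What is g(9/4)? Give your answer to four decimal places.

-5.8555

Put M_i = g'' at the i-th knot. Here h = (2, 1) and Δ = (-9/2, 2), so the interior equations h_(i-1)·M_(i-1) + 2(h_(i-1)+h_i)·M_i + h_i·M_(i+1) = 6(Δ_i − Δ_(i-1)) read
  2·M_0 + 6·M_1 + 1·M_2 = 6(Δ_1 - Δ_0) = 39
Natural end conditions: M_0 = M_2 = 0.
Forward elimination and back-substitution give M_0 = 0, M_1 = 13/2, M_2 = 0.
On [2, 3], g(x) = -6 - 1/6·(x - 2) + 13/4·(x - 2)² - 13/12·(x - 2)³.
With (x - 2) = 1/4: g(9/4) = -1499/256.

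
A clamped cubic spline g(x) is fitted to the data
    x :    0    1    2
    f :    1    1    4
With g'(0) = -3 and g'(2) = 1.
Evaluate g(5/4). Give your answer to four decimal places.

1.8086

Put m_i = g'' at the i-th knot. Here h = (1, 1) and Δ = (0, 3), so the interior equations h_(i-1)·m_(i-1) + 2(h_(i-1)+h_i)·m_i + h_i·m_(i+1) = 6(Δ_i − Δ_(i-1)) read
  1·m_0 + 4·m_1 + 1·m_2 = 6(Δ_1 - Δ_0) = 18
Clamped end conditions give two more equations: 2h_0·m_0 + h_0·m_1 = 6(Δ_0 - g'(0)) = 18 and h_1·m_1 + 2h_1·m_2 = 6(g'(2) - Δ_1) = -12.
Solving: m_0 = 13/2, m_1 = 5, m_2 = -17/2.
On [1, 2], g(x) = 1 + 11/4·(x - 1) + 5/2·(x - 1)² - 9/4·(x - 1)³.
With (x - 1) = 1/4: g(5/4) = 463/256.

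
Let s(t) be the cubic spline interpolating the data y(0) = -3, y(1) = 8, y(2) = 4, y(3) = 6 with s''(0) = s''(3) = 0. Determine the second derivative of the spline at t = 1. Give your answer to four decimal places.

Put m_i = s'' at the i-th knot. Here h = (1, 1, 1) and Δ = (11, -4, 2), so the interior equations h_(i-1)·m_(i-1) + 2(h_(i-1)+h_i)·m_i + h_i·m_(i+1) = 6(Δ_i − Δ_(i-1)) read
  1·m_0 + 4·m_1 + 1·m_2 = 6(Δ_1 - Δ_0) = -90
  1·m_1 + 4·m_2 + 1·m_3 = 6(Δ_2 - Δ_1) = 36
Natural end conditions: m_0 = m_3 = 0.
Hence m_0 = 0, m_1 = -132/5, m_2 = 78/5, m_3 = 0.

-26.4000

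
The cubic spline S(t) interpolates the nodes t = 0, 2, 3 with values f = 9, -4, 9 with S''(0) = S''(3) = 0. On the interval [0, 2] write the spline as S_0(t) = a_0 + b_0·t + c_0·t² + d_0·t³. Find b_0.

-13

Put M_i = S'' at the i-th knot. Here h = (2, 1) and Δ = (-13/2, 13), so the interior equations h_(i-1)·M_(i-1) + 2(h_(i-1)+h_i)·M_i + h_i·M_(i+1) = 6(Δ_i − Δ_(i-1)) read
  2·M_0 + 6·M_1 + 1·M_2 = 6(Δ_1 - Δ_0) = 117
Natural end conditions: M_0 = M_2 = 0.
Hence M_0 = 0, M_1 = 39/2, M_2 = 0.
On [0, 2], with S_0(t) = a_0 + b_0·t + c_0·t² + d_0·t³: c_0 = M_0/2 = 0, d_0 = (M_1 - M_0)/(6h_0) = 13/8, b_0 = Δ_0 - h_0(2M_0 + M_1)/6 = -13.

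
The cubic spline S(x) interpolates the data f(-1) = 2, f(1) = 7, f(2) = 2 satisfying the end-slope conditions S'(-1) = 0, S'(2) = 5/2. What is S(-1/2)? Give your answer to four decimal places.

3.2109

Let M_i = S''(x_i). Step sizes h_i = 2, 1; slopes of the chords Δ_i = (y_(i+1) - y_i)/h_i = 5/2, -5.
  2·M_0 + 6·M_1 + 1·M_2 = 6(Δ_1 - Δ_0) = -45
Clamped end conditions give two more equations: 2h_0·M_0 + h_0·M_1 = 6(Δ_0 - S'(-1)) = 15 and h_1·M_1 + 2h_1·M_2 = 6(S'(2) - Δ_1) = 45.
Forward elimination and back-substitution give M_0 = 145/12, M_1 = -50/3, M_2 = 185/6.
On [-1, 1], S(x) = 2 + 0·(x + 1) + 145/24·(x + 1)² - 115/48·(x + 1)³.
With (x + 1) = 1/2: S(-1/2) = 411/128.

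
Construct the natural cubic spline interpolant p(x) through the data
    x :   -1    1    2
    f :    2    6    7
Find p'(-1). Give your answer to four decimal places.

Let M_i = p''(x_i). Step sizes h_i = 2, 1; slopes of the chords Δ_i = (y_(i+1) - y_i)/h_i = 2, 1.
  2·M_0 + 6·M_1 + 1·M_2 = 6(Δ_1 - Δ_0) = -6
Natural end conditions: M_0 = M_2 = 0.
Forward elimination and back-substitution give M_0 = 0, M_1 = -1, M_2 = 0.
On [-1, 1], p'(x) = b_0 + 2c_0·(x + 1) + 3d_0·(x + 1)² with b_0 = Δ_0 - h_0(2M_0 + M_1)/6 = 7/3, c_0 = M_0/2 = 0, d_0 = (M_1 - M_0)/(6h_0) = -1/12. So p'(-1) = 7/3.

2.3333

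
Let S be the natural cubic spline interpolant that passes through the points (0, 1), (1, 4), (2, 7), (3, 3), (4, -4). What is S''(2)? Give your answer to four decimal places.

Put m_i = S'' at the i-th knot. Here h = (1, 1, 1, 1) and Δ = (3, 3, -4, -7), so the interior equations h_(i-1)·m_(i-1) + 2(h_(i-1)+h_i)·m_i + h_i·m_(i+1) = 6(Δ_i − Δ_(i-1)) read
  1·m_0 + 4·m_1 + 1·m_2 = 6(Δ_1 - Δ_0) = 0
  1·m_1 + 4·m_2 + 1·m_3 = 6(Δ_2 - Δ_1) = -42
  1·m_2 + 4·m_3 + 1·m_4 = 6(Δ_3 - Δ_2) = -18
Natural end conditions: m_0 = m_4 = 0.
Solving: m_0 = 0, m_1 = 75/28, m_2 = -75/7, m_3 = -51/28, m_4 = 0.

-10.7143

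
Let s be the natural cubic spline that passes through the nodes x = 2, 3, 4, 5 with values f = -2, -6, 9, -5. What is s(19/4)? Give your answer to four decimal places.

With σ_i denoting the second derivative at x_i, h_i = 1, 1, 1, and Δ_i = (y_(i+1) − y_i)/h_i = -4, 15, -14:
  1·σ_0 + 4·σ_1 + 1·σ_2 = 6(Δ_1 - Δ_0) = 114
  1·σ_1 + 4·σ_2 + 1·σ_3 = 6(Δ_2 - Δ_1) = -174
Natural end conditions: σ_0 = σ_3 = 0.
Solving: σ_0 = 0, σ_1 = 42, σ_2 = -54, σ_3 = 0.
On [4, 5], s(x) = 9 + 4·(x - 4) - 27·(x - 4)² + 9·(x - 4)³.
With (x - 4) = 3/4: s(19/4) = 39/64.

0.6094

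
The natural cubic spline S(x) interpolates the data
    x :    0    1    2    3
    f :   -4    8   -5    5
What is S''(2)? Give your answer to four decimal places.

46.8000

With σ_i denoting the second derivative at x_i, h_i = 1, 1, 1, and Δ_i = (y_(i+1) − y_i)/h_i = 12, -13, 10:
  1·σ_0 + 4·σ_1 + 1·σ_2 = 6(Δ_1 - Δ_0) = -150
  1·σ_1 + 4·σ_2 + 1·σ_3 = 6(Δ_2 - Δ_1) = 138
Natural end conditions: σ_0 = σ_3 = 0.
Solving the tridiagonal system: σ_0 = 0, σ_1 = -246/5, σ_2 = 234/5, σ_3 = 0.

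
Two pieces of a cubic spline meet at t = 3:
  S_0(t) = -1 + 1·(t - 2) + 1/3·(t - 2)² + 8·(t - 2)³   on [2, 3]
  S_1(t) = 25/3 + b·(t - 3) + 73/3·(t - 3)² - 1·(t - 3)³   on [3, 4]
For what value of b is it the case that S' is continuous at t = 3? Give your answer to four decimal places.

25.6667

S_0'(t) = 1 + 2/3·(t - 2) + 24·(t - 2)², so S_0'(3) = 77/3. On the right, S_1'(3) = b, so b = 77/3.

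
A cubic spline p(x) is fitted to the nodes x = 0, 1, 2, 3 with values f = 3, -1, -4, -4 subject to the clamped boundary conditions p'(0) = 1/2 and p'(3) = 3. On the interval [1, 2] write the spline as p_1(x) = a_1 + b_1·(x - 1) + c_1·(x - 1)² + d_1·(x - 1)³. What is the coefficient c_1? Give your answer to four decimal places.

2.6333

Let M_i = p''(x_i). Step sizes h_i = 1, 1, 1; slopes of the chords Δ_i = (y_(i+1) - y_i)/h_i = -4, -3, 0.
  1·M_0 + 4·M_1 + 1·M_2 = 6(Δ_1 - Δ_0) = 6
  1·M_1 + 4·M_2 + 1·M_3 = 6(Δ_2 - Δ_1) = 18
Clamped end conditions give two more equations: 2h_0·M_0 + h_0·M_1 = 6(Δ_0 - p'(0)) = -27 and h_2·M_2 + 2h_2·M_3 = 6(p'(3) - Δ_2) = 18.
Forward elimination and back-substitution give M_0 = -242/15, M_1 = 79/15, M_2 = 16/15, M_3 = 127/15.
On [1, 2], with p_1(x) = a_1 + b_1·(x - 1) + c_1·(x - 1)² + d_1·(x - 1)³: c_1 = M_1/2 = 79/30, d_1 = (M_2 - M_1)/(6h_1) = -7/10, b_1 = Δ_1 - h_1(2M_1 + M_2)/6 = -74/15.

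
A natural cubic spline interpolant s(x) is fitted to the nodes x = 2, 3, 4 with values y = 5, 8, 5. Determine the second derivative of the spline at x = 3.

Let m_i = s''(x_i). Step sizes h_i = 1, 1; slopes of the chords Δ_i = (y_(i+1) - y_i)/h_i = 3, -3.
  1·m_0 + 4·m_1 + 1·m_2 = 6(Δ_1 - Δ_0) = -36
Natural end conditions: m_0 = m_2 = 0.
Solving the tridiagonal system: m_0 = 0, m_1 = -9, m_2 = 0.

-9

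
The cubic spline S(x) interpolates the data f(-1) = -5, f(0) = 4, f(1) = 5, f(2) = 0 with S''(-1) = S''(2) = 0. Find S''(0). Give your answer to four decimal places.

-10.4000

Write M_i for S''(x_i). With h_i = 1, 1, 1 and divided differences Δ_i = 9, 1, -5, the continuity of S' gives the tridiagonal system
  1·M_0 + 4·M_1 + 1·M_2 = 6(Δ_1 - Δ_0) = -48
  1·M_1 + 4·M_2 + 1·M_3 = 6(Δ_2 - Δ_1) = -36
Natural end conditions: M_0 = M_3 = 0.
Forward elimination and back-substitution give M_0 = 0, M_1 = -52/5, M_2 = -32/5, M_3 = 0.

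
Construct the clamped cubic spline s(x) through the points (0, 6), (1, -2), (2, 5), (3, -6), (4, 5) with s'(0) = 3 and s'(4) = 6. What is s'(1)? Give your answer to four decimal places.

-0.8571

Let M_i = s''(x_i). Step sizes h_i = 1, 1, 1, 1; slopes of the chords Δ_i = (y_(i+1) - y_i)/h_i = -8, 7, -11, 11.
  1·M_0 + 4·M_1 + 1·M_2 = 6(Δ_1 - Δ_0) = 90
  1·M_1 + 4·M_2 + 1·M_3 = 6(Δ_2 - Δ_1) = -108
  1·M_2 + 4·M_3 + 1·M_4 = 6(Δ_3 - Δ_2) = 132
Clamped end conditions give two more equations: 2h_0·M_0 + h_0·M_1 = 6(Δ_0 - s'(0)) = -66 and h_3·M_3 + 2h_3·M_4 = 6(s'(4) - Δ_3) = -30.
Hence M_0 = -408/7, M_1 = 354/7, M_2 = -54, M_3 = 402/7, M_4 = -306/7.
On [1, 2], s'(x) = b_1 + 2c_1·(x - 1) + 3d_1·(x - 1)² with b_1 = Δ_1 - h_1(2M_1 + M_2)/6 = -6/7, c_1 = M_1/2 = 177/7, d_1 = (M_2 - M_1)/(6h_1) = -122/7. So s'(1) = -6/7.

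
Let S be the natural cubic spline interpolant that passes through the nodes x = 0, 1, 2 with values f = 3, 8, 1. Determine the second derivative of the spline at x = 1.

With σ_i denoting the second derivative at x_i, h_i = 1, 1, and Δ_i = (y_(i+1) − y_i)/h_i = 5, -7:
  1·σ_0 + 4·σ_1 + 1·σ_2 = 6(Δ_1 - Δ_0) = -72
Natural end conditions: σ_0 = σ_2 = 0.
Solving the tridiagonal system: σ_0 = 0, σ_1 = -18, σ_2 = 0.

-18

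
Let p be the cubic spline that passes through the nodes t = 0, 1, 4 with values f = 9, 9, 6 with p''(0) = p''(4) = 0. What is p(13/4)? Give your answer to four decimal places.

With σ_i denoting the second derivative at x_i, h_i = 1, 3, and Δ_i = (y_(i+1) − y_i)/h_i = 0, -1:
  1·σ_0 + 8·σ_1 + 3·σ_2 = 6(Δ_1 - Δ_0) = -6
Natural end conditions: σ_0 = σ_2 = 0.
Forward elimination and back-substitution give σ_0 = 0, σ_1 = -3/4, σ_2 = 0.
On [1, 4], p(t) = 9 - 1/4·(t - 1) - 3/8·(t - 1)² + 1/24·(t - 1)³.
With (t - 1) = 9/4: p(13/4) = 3591/512.

7.0137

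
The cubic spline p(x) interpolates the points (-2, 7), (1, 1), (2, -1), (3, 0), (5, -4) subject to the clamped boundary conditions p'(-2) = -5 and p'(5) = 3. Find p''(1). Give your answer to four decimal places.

-2.4810

Put M_i = p'' at the i-th knot. Here h = (3, 1, 1, 2) and Δ = (-2, -2, 1, -2), so the interior equations h_(i-1)·M_(i-1) + 2(h_(i-1)+h_i)·M_i + h_i·M_(i+1) = 6(Δ_i − Δ_(i-1)) read
  3·M_0 + 8·M_1 + 1·M_2 = 6(Δ_1 - Δ_0) = 0
  1·M_1 + 4·M_2 + 1·M_3 = 6(Δ_2 - Δ_1) = 18
  1·M_2 + 6·M_3 + 2·M_4 = 6(Δ_3 - Δ_2) = -18
Clamped end conditions give two more equations: 2h_0·M_0 + h_0·M_1 = 6(Δ_0 - p'(-2)) = 18 and h_3·M_3 + 2h_3·M_4 = 6(p'(5) - Δ_3) = 30.
Solving: M_0 = 335/79, M_1 = -196/79, M_2 = 563/79, M_3 = -634/79, M_4 = 1819/158.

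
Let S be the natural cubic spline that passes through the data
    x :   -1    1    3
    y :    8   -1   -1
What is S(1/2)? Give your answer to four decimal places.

Put m_i = S'' at the i-th knot. Here h = (2, 2) and Δ = (-9/2, 0), so the interior equations h_(i-1)·m_(i-1) + 2(h_(i-1)+h_i)·m_i + h_i·m_(i+1) = 6(Δ_i − Δ_(i-1)) read
  2·m_0 + 8·m_1 + 2·m_2 = 6(Δ_1 - Δ_0) = 27
Natural end conditions: m_0 = m_2 = 0.
Hence m_0 = 0, m_1 = 27/8, m_2 = 0.
On [-1, 1], S(x) = 8 - 45/8·(x + 1) + 0·(x + 1)² + 9/32·(x + 1)³.
With (x + 1) = 3/2: S(1/2) = 131/256.

0.5117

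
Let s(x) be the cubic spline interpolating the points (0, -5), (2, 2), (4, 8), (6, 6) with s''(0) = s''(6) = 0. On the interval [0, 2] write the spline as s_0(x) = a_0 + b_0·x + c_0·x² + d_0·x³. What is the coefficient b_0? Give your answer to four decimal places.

3.3667

With σ_i denoting the second derivative at x_i, h_i = 2, 2, 2, and Δ_i = (y_(i+1) − y_i)/h_i = 7/2, 3, -1:
  2·σ_0 + 8·σ_1 + 2·σ_2 = 6(Δ_1 - Δ_0) = -3
  2·σ_1 + 8·σ_2 + 2·σ_3 = 6(Δ_2 - Δ_1) = -24
Natural end conditions: σ_0 = σ_3 = 0.
Solving: σ_0 = 0, σ_1 = 2/5, σ_2 = -31/10, σ_3 = 0.
On [0, 2], with s_0(x) = a_0 + b_0·x + c_0·x² + d_0·x³: c_0 = σ_0/2 = 0, d_0 = (σ_1 - σ_0)/(6h_0) = 1/30, b_0 = Δ_0 - h_0(2σ_0 + σ_1)/6 = 101/30.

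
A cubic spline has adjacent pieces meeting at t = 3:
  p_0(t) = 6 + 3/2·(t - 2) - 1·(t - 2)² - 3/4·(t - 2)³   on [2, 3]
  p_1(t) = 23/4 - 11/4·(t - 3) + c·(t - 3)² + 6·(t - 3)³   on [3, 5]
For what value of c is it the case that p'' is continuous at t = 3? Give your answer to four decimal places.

p_0''(t) = -2 - 9/2·(t - 2), so p_0''(3) = -13/2. On the right, p_1''(3) = 2c, so c = -13/4.

-3.2500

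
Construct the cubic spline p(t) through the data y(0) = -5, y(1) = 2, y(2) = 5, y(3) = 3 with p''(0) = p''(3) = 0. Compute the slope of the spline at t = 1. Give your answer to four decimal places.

With M_i denoting the second derivative at x_i, h_i = 1, 1, 1, and Δ_i = (y_(i+1) − y_i)/h_i = 7, 3, -2:
  1·M_0 + 4·M_1 + 1·M_2 = 6(Δ_1 - Δ_0) = -24
  1·M_1 + 4·M_2 + 1·M_3 = 6(Δ_2 - Δ_1) = -30
Natural end conditions: M_0 = M_3 = 0.
Forward elimination and back-substitution give M_0 = 0, M_1 = -22/5, M_2 = -32/5, M_3 = 0.
On [1, 2], p'(t) = b_1 + 2c_1·(t - 1) + 3d_1·(t - 1)² with b_1 = Δ_1 - h_1(2M_1 + M_2)/6 = 83/15, c_1 = M_1/2 = -11/5, d_1 = (M_2 - M_1)/(6h_1) = -1/3. So p'(1) = 83/15.

5.5333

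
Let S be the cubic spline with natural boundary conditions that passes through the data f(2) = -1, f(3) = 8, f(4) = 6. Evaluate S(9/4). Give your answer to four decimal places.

With M_i denoting the second derivative at x_i, h_i = 1, 1, and Δ_i = (y_(i+1) − y_i)/h_i = 9, -2:
  1·M_0 + 4·M_1 + 1·M_2 = 6(Δ_1 - Δ_0) = -66
Natural end conditions: M_0 = M_2 = 0.
Solving the tridiagonal system: M_0 = 0, M_1 = -33/2, M_2 = 0.
On [2, 3], S(x) = -1 + 47/4·(x - 2) + 0·(x - 2)² - 11/4·(x - 2)³.
With (x - 2) = 1/4: S(9/4) = 485/256.

1.8945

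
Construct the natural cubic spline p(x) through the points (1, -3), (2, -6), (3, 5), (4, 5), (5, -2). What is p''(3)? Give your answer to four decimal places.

-21.8571

With m_i denoting the second derivative at x_i, h_i = 1, 1, 1, 1, and Δ_i = (y_(i+1) − y_i)/h_i = -3, 11, 0, -7:
  1·m_0 + 4·m_1 + 1·m_2 = 6(Δ_1 - Δ_0) = 84
  1·m_1 + 4·m_2 + 1·m_3 = 6(Δ_2 - Δ_1) = -66
  1·m_2 + 4·m_3 + 1·m_4 = 6(Δ_3 - Δ_2) = -42
Natural end conditions: m_0 = m_4 = 0.
Forward elimination and back-substitution give m_0 = 0, m_1 = 741/28, m_2 = -153/7, m_3 = -141/28, m_4 = 0.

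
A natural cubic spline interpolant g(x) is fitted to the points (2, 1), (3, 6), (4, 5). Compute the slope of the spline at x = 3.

Put M_i = g'' at the i-th knot. Here h = (1, 1) and Δ = (5, -1), so the interior equations h_(i-1)·M_(i-1) + 2(h_(i-1)+h_i)·M_i + h_i·M_(i+1) = 6(Δ_i − Δ_(i-1)) read
  1·M_0 + 4·M_1 + 1·M_2 = 6(Δ_1 - Δ_0) = -36
Natural end conditions: M_0 = M_2 = 0.
Forward elimination and back-substitution give M_0 = 0, M_1 = -9, M_2 = 0.
On [3, 4], g'(x) = b_1 + 2c_1·(x - 3) + 3d_1·(x - 3)² with b_1 = Δ_1 - h_1(2M_1 + M_2)/6 = 2, c_1 = M_1/2 = -9/2, d_1 = (M_2 - M_1)/(6h_1) = 3/2. So g'(3) = 2.

2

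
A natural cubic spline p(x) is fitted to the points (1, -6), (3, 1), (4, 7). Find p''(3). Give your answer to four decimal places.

2.5000

With M_i denoting the second derivative at x_i, h_i = 2, 1, and Δ_i = (y_(i+1) − y_i)/h_i = 7/2, 6:
  2·M_0 + 6·M_1 + 1·M_2 = 6(Δ_1 - Δ_0) = 15
Natural end conditions: M_0 = M_2 = 0.
Solving the tridiagonal system: M_0 = 0, M_1 = 5/2, M_2 = 0.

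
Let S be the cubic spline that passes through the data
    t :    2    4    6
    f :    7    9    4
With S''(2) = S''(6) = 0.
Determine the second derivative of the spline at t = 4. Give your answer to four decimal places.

-2.6250

With M_i denoting the second derivative at x_i, h_i = 2, 2, and Δ_i = (y_(i+1) − y_i)/h_i = 1, -5/2:
  2·M_0 + 8·M_1 + 2·M_2 = 6(Δ_1 - Δ_0) = -21
Natural end conditions: M_0 = M_2 = 0.
Solving: M_0 = 0, M_1 = -21/8, M_2 = 0.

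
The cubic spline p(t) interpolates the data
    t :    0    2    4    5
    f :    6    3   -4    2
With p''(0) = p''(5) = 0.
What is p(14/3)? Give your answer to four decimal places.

-0.5387

Write M_i for p''(x_i). With h_i = 2, 2, 1 and divided differences Δ_i = -3/2, -7/2, 6, the continuity of p' gives the tridiagonal system
  2·M_0 + 8·M_1 + 2·M_2 = 6(Δ_1 - Δ_0) = -12
  2·M_1 + 6·M_2 + 1·M_3 = 6(Δ_2 - Δ_1) = 57
Natural end conditions: M_0 = M_3 = 0.
Solving the tridiagonal system: M_0 = 0, M_1 = -93/22, M_2 = 120/11, M_3 = 0.
On [4, 5], p(t) = -4 + 26/11·(t - 4) + 60/11·(t - 4)² - 20/11·(t - 4)³.
With (t - 4) = 2/3: p(14/3) = -160/297.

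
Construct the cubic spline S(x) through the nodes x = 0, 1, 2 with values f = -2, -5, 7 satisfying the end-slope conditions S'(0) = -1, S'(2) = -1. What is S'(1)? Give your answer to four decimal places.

With M_i denoting the second derivative at x_i, h_i = 1, 1, and Δ_i = (y_(i+1) − y_i)/h_i = -3, 12:
  1·M_0 + 4·M_1 + 1·M_2 = 6(Δ_1 - Δ_0) = 90
Clamped end conditions give two more equations: 2h_0·M_0 + h_0·M_1 = 6(Δ_0 - S'(0)) = -12 and h_1·M_1 + 2h_1·M_2 = 6(S'(2) - Δ_1) = -78.
Solving the tridiagonal system: M_0 = -57/2, M_1 = 45, M_2 = -123/2.
On [1, 2], S'(x) = b_1 + 2c_1·(x - 1) + 3d_1·(x - 1)² with b_1 = Δ_1 - h_1(2M_1 + M_2)/6 = 29/4, c_1 = M_1/2 = 45/2, d_1 = (M_2 - M_1)/(6h_1) = -71/4. So S'(1) = 29/4.

7.2500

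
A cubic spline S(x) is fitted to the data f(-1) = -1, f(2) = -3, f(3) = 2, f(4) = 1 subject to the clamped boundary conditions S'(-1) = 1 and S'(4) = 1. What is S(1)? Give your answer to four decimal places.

-4.3282

With m_i denoting the second derivative at x_i, h_i = 3, 1, 1, and Δ_i = (y_(i+1) − y_i)/h_i = -2/3, 5, -1:
  3·m_0 + 8·m_1 + 1·m_2 = 6(Δ_1 - Δ_0) = 34
  1·m_1 + 4·m_2 + 1·m_3 = 6(Δ_2 - Δ_1) = -36
Clamped end conditions give two more equations: 2h_0·m_0 + h_0·m_1 = 6(Δ_0 - S'(-1)) = -10 and h_2·m_2 + 2h_2·m_3 = 6(S'(4) - Δ_2) = 12.
Forward elimination and back-substitution give m_0 = -502/87, m_1 = 238/29, m_2 = -416/29, m_3 = 382/29.
On [-1, 2], S(x) = -1 + 1·(x + 1) - 251/87·(x + 1)² + 608/783·(x + 1)³.
With (x + 1) = 2: S(1) = -3389/783.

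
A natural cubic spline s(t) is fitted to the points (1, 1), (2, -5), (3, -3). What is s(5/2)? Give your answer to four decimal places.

-4.7500

Put M_i = s'' at the i-th knot. Here h = (1, 1) and Δ = (-6, 2), so the interior equations h_(i-1)·M_(i-1) + 2(h_(i-1)+h_i)·M_i + h_i·M_(i+1) = 6(Δ_i − Δ_(i-1)) read
  1·M_0 + 4·M_1 + 1·M_2 = 6(Δ_1 - Δ_0) = 48
Natural end conditions: M_0 = M_2 = 0.
Hence M_0 = 0, M_1 = 12, M_2 = 0.
On [2, 3], s(t) = -5 - 2·(t - 2) + 6·(t - 2)² - 2·(t - 2)³.
With (t - 2) = 1/2: s(5/2) = -19/4.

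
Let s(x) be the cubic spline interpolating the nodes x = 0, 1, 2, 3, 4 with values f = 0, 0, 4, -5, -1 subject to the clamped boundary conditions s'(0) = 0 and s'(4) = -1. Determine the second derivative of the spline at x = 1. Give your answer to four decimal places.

16.1429

Put M_i = s'' at the i-th knot. Here h = (1, 1, 1, 1) and Δ = (0, 4, -9, 4), so the interior equations h_(i-1)·M_(i-1) + 2(h_(i-1)+h_i)·M_i + h_i·M_(i+1) = 6(Δ_i − Δ_(i-1)) read
  1·M_0 + 4·M_1 + 1·M_2 = 6(Δ_1 - Δ_0) = 24
  1·M_1 + 4·M_2 + 1·M_3 = 6(Δ_2 - Δ_1) = -78
  1·M_2 + 4·M_3 + 1·M_4 = 6(Δ_3 - Δ_2) = 78
Clamped end conditions give two more equations: 2h_0·M_0 + h_0·M_1 = 6(Δ_0 - s'(0)) = 0 and h_3·M_3 + 2h_3·M_4 = 6(s'(4) - Δ_3) = -30.
Forward elimination and back-substitution give M_0 = -113/14, M_1 = 113/7, M_2 = -65/2, M_3 = 251/7, M_4 = -461/14.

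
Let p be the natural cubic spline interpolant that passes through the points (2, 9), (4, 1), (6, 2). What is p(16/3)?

Let σ_i = p''(x_i). Step sizes h_i = 2, 2; slopes of the chords Δ_i = (y_(i+1) - y_i)/h_i = -4, 1/2.
  2·σ_0 + 8·σ_1 + 2·σ_2 = 6(Δ_1 - Δ_0) = 27
Natural end conditions: σ_0 = σ_2 = 0.
Solving: σ_0 = 0, σ_1 = 27/8, σ_2 = 0.
On [4, 6], p(t) = 1 - 7/4·(t - 4) + 27/16·(t - 4)² - 9/32·(t - 4)³.
With (t - 4) = 4/3: p(16/3) = 1.

1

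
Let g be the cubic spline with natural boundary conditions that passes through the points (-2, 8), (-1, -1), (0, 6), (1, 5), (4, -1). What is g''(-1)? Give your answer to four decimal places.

28.9138

Write m_i for g''(x_i). With h_i = 1, 1, 1, 3 and divided differences Δ_i = -9, 7, -1, -2, the continuity of g' gives the tridiagonal system
  1·m_0 + 4·m_1 + 1·m_2 = 6(Δ_1 - Δ_0) = 96
  1·m_1 + 4·m_2 + 1·m_3 = 6(Δ_2 - Δ_1) = -48
  1·m_2 + 8·m_3 + 3·m_4 = 6(Δ_3 - Δ_2) = -6
Natural end conditions: m_0 = m_4 = 0.
Forward elimination and back-substitution give m_0 = 0, m_1 = 1677/58, m_2 = -570/29, m_3 = 99/58, m_4 = 0.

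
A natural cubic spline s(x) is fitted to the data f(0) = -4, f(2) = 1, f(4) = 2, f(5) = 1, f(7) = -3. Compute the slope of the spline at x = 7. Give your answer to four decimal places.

Write σ_i for s''(x_i). With h_i = 2, 2, 1, 2 and divided differences Δ_i = 5/2, 1/2, -1, -2, the continuity of s' gives the tridiagonal system
  2·σ_0 + 8·σ_1 + 2·σ_2 = 6(Δ_1 - Δ_0) = -12
  2·σ_1 + 6·σ_2 + 1·σ_3 = 6(Δ_2 - Δ_1) = -9
  1·σ_2 + 6·σ_3 + 2·σ_4 = 6(Δ_3 - Δ_2) = -6
Natural end conditions: σ_0 = σ_4 = 0.
Forward elimination and back-substitution give σ_0 = 0, σ_1 = -81/64, σ_2 = -15/16, σ_3 = -27/32, σ_4 = 0.
On [5, 7], s'(x) = b_3 + 2c_3·(x - 5) + 3d_3·(x - 5)² with b_3 = Δ_3 - h_3(2σ_3 + σ_4)/6 = -23/16, c_3 = σ_3/2 = -27/64, d_3 = (σ_4 - σ_3)/(6h_3) = 9/128. So s'(7) = -73/32.

-2.2813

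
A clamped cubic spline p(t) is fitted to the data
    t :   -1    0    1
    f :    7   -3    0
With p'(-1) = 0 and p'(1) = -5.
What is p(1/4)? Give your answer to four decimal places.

-2.8594

Write m_i for p''(x_i). With h_i = 1, 1 and divided differences Δ_i = -10, 3, the continuity of p' gives the tridiagonal system
  1·m_0 + 4·m_1 + 1·m_2 = 6(Δ_1 - Δ_0) = 78
Clamped end conditions give two more equations: 2h_0·m_0 + h_0·m_1 = 6(Δ_0 - p'(-1)) = -60 and h_1·m_1 + 2h_1·m_2 = 6(p'(1) - Δ_1) = -48.
Solving: m_0 = -52, m_1 = 44, m_2 = -46.
On [0, 1], p(t) = -3 - 4·t + 22·t² - 15·t³.
With t = 1/4: p(1/4) = -183/64.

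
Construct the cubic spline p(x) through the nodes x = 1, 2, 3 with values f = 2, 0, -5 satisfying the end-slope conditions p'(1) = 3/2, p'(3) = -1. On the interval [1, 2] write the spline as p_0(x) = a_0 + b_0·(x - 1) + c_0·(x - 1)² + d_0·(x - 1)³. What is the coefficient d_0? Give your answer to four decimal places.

Write σ_i for p''(x_i). With h_i = 1, 1 and divided differences Δ_i = -2, -5, the continuity of p' gives the tridiagonal system
  1·σ_0 + 4·σ_1 + 1·σ_2 = 6(Δ_1 - Δ_0) = -18
Clamped end conditions give two more equations: 2h_0·σ_0 + h_0·σ_1 = 6(Δ_0 - p'(1)) = -21 and h_1·σ_1 + 2h_1·σ_2 = 6(p'(3) - Δ_1) = 24.
Solving the tridiagonal system: σ_0 = -29/4, σ_1 = -13/2, σ_2 = 61/4.
On [1, 2], with p_0(x) = a_0 + b_0·(x - 1) + c_0·(x - 1)² + d_0·(x - 1)³: c_0 = σ_0/2 = -29/8, d_0 = (σ_1 - σ_0)/(6h_0) = 1/8, b_0 = Δ_0 - h_0(2σ_0 + σ_1)/6 = 3/2.

0.1250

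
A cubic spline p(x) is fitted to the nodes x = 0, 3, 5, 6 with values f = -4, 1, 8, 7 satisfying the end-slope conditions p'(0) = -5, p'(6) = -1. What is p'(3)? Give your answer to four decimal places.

Put m_i = p'' at the i-th knot. Here h = (3, 2, 1) and Δ = (5/3, 7/2, -1), so the interior equations h_(i-1)·m_(i-1) + 2(h_(i-1)+h_i)·m_i + h_i·m_(i+1) = 6(Δ_i − Δ_(i-1)) read
  3·m_0 + 10·m_1 + 2·m_2 = 6(Δ_1 - Δ_0) = 11
  2·m_1 + 6·m_2 + 1·m_3 = 6(Δ_2 - Δ_1) = -27
Clamped end conditions give two more equations: 2h_0·m_0 + h_0·m_1 = 6(Δ_0 - p'(0)) = 40 and h_2·m_2 + 2h_2·m_3 = 6(p'(6) - Δ_2) = 0.
Solving: m_0 = 377/57, m_1 = 2/19, m_2 = -94/19, m_3 = 47/19.
On [3, 5], p'(x) = b_1 + 2c_1·(x - 3) + 3d_1·(x - 3)² with b_1 = Δ_1 - h_1(2m_1 + m_2)/6 = 193/38, c_1 = m_1/2 = 1/19, d_1 = (m_2 - m_1)/(6h_1) = -8/19. So p'(3) = 193/38.

5.0789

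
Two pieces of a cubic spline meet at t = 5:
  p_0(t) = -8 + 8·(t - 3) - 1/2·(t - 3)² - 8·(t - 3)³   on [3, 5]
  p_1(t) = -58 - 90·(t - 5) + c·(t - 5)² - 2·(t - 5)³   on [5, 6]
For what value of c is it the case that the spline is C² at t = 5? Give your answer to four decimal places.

p_0''(t) = -1 - 48·(t - 3), so p_0''(5) = -97. On the right, p_1''(5) = 2c, so c = -97/2.

-48.5000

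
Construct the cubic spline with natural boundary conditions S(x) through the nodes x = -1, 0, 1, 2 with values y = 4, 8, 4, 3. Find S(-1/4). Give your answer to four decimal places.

Let M_i = S''(x_i). Step sizes h_i = 1, 1, 1; slopes of the chords Δ_i = (y_(i+1) - y_i)/h_i = 4, -4, -1.
  1·M_0 + 4·M_1 + 1·M_2 = 6(Δ_1 - Δ_0) = -48
  1·M_1 + 4·M_2 + 1·M_3 = 6(Δ_2 - Δ_1) = 18
Natural end conditions: M_0 = M_3 = 0.
Forward elimination and back-substitution give M_0 = 0, M_1 = -14, M_2 = 8, M_3 = 0.
On [-1, 0], S(x) = 4 + 19/3·(x + 1) + 0·(x + 1)² - 7/3·(x + 1)³.
With (x + 1) = 3/4: S(-1/4) = 497/64.

7.7656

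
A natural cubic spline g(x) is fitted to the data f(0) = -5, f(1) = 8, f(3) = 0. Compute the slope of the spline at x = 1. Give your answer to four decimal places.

Let M_i = g''(x_i). Step sizes h_i = 1, 2; slopes of the chords Δ_i = (y_(i+1) - y_i)/h_i = 13, -4.
  1·M_0 + 6·M_1 + 2·M_2 = 6(Δ_1 - Δ_0) = -102
Natural end conditions: M_0 = M_2 = 0.
Solving: M_0 = 0, M_1 = -17, M_2 = 0.
On [1, 3], g'(x) = b_1 + 2c_1·(x - 1) + 3d_1·(x - 1)² with b_1 = Δ_1 - h_1(2M_1 + M_2)/6 = 22/3, c_1 = M_1/2 = -17/2, d_1 = (M_2 - M_1)/(6h_1) = 17/12. So g'(1) = 22/3.

7.3333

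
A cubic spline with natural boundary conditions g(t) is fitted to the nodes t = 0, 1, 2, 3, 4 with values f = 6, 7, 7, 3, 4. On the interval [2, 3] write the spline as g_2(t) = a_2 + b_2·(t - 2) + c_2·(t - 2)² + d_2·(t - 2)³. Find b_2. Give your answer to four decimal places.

With m_i denoting the second derivative at x_i, h_i = 1, 1, 1, 1, and Δ_i = (y_(i+1) − y_i)/h_i = 1, 0, -4, 1:
  1·m_0 + 4·m_1 + 1·m_2 = 6(Δ_1 - Δ_0) = -6
  1·m_1 + 4·m_2 + 1·m_3 = 6(Δ_2 - Δ_1) = -24
  1·m_2 + 4·m_3 + 1·m_4 = 6(Δ_3 - Δ_2) = 30
Natural end conditions: m_0 = m_4 = 0.
Solving: m_0 = 0, m_1 = 9/14, m_2 = -60/7, m_3 = 135/14, m_4 = 0.
On [2, 3], with g_2(t) = a_2 + b_2·(t - 2) + c_2·(t - 2)² + d_2·(t - 2)³: c_2 = m_2/2 = -30/7, d_2 = (m_3 - m_2)/(6h_2) = 85/28, b_2 = Δ_2 - h_2(2m_2 + m_3)/6 = -11/4.

-2.7500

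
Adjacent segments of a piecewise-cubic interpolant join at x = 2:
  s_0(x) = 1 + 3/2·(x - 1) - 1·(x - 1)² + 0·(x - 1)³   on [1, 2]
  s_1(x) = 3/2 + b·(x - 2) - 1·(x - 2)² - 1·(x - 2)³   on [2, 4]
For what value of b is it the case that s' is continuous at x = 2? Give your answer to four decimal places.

s_0'(x) = 3/2 - 2·(x - 1) + 0·(x - 1)², so s_0'(2) = -1/2. On the right, s_1'(2) = b, so b = -1/2.

-0.5000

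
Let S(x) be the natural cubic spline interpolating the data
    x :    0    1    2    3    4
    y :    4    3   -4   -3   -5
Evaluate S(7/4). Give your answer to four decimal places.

Put M_i = S'' at the i-th knot. Here h = (1, 1, 1, 1) and Δ = (-1, -7, 1, -2), so the interior equations h_(i-1)·M_(i-1) + 2(h_(i-1)+h_i)·M_i + h_i·M_(i+1) = 6(Δ_i − Δ_(i-1)) read
  1·M_0 + 4·M_1 + 1·M_2 = 6(Δ_1 - Δ_0) = -36
  1·M_1 + 4·M_2 + 1·M_3 = 6(Δ_2 - Δ_1) = 48
  1·M_2 + 4·M_3 + 1·M_4 = 6(Δ_3 - Δ_2) = -18
Natural end conditions: M_0 = M_4 = 0.
Forward elimination and back-substitution give M_0 = 0, M_1 = -375/28, M_2 = 123/7, M_3 = -249/28, M_4 = 0.
On [1, 2], S(x) = 3 - 153/28·(x - 1) - 375/56·(x - 1)² + 289/56·(x - 1)³.
With (x - 1) = 3/4: S(7/4) = -9633/3584.

-2.6878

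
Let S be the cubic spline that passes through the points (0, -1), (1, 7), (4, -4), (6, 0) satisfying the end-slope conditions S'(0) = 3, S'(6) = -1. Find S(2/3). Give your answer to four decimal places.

4.1586

Write M_i for S''(x_i). With h_i = 1, 3, 2 and divided differences Δ_i = 8, -11/3, 2, the continuity of S' gives the tridiagonal system
  1·M_0 + 8·M_1 + 3·M_2 = 6(Δ_1 - Δ_0) = -70
  3·M_1 + 10·M_2 + 2·M_3 = 6(Δ_2 - Δ_1) = 34
Clamped end conditions give two more equations: 2h_0·M_0 + h_0·M_1 = 6(Δ_0 - S'(0)) = 30 and h_2·M_2 + 2h_2·M_3 = 6(S'(6) - Δ_2) = -18.
Hence M_0 = 883/39, M_1 = -596/39, M_2 = 385/39, M_3 = -368/39.
On [0, 1], S(x) = -1 + 3·x + 883/78·x² - 493/78·x³.
With x = 2/3: S(2/3) = 4379/1053.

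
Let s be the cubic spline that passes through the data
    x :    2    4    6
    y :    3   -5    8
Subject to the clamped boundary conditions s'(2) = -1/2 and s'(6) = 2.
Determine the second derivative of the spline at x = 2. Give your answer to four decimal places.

Let M_i = s''(x_i). Step sizes h_i = 2, 2; slopes of the chords Δ_i = (y_(i+1) - y_i)/h_i = -4, 13/2.
  2·M_0 + 8·M_1 + 2·M_2 = 6(Δ_1 - Δ_0) = 63
Clamped end conditions give two more equations: 2h_0·M_0 + h_0·M_1 = 6(Δ_0 - s'(2)) = -21 and h_1·M_1 + 2h_1·M_2 = 6(s'(6) - Δ_1) = -27.
Forward elimination and back-substitution give M_0 = -25/2, M_1 = 29/2, M_2 = -14.

-12.5000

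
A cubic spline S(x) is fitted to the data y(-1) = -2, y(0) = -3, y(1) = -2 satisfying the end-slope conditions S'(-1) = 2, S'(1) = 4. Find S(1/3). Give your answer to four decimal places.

With σ_i denoting the second derivative at x_i, h_i = 1, 1, and Δ_i = (y_(i+1) − y_i)/h_i = -1, 1:
  1·σ_0 + 4·σ_1 + 1·σ_2 = 6(Δ_1 - Δ_0) = 12
Clamped end conditions give two more equations: 2h_0·σ_0 + h_0·σ_1 = 6(Δ_0 - S'(-1)) = -18 and h_1·σ_1 + 2h_1·σ_2 = 6(S'(1) - Δ_1) = 18.
Solving the tridiagonal system: σ_0 = -11, σ_1 = 4, σ_2 = 7.
On [0, 1], S(x) = -3 - 3/2·x + 2·x² + 1/2·x³.
With x = 1/3: S(1/3) = -88/27.

-3.2593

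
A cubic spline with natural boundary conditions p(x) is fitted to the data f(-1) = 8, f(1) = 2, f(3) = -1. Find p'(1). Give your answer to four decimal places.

-2.2500

Let m_i = p''(x_i). Step sizes h_i = 2, 2; slopes of the chords Δ_i = (y_(i+1) - y_i)/h_i = -3, -3/2.
  2·m_0 + 8·m_1 + 2·m_2 = 6(Δ_1 - Δ_0) = 9
Natural end conditions: m_0 = m_2 = 0.
Solving: m_0 = 0, m_1 = 9/8, m_2 = 0.
On [1, 3], p'(x) = b_1 + 2c_1·(x - 1) + 3d_1·(x - 1)² with b_1 = Δ_1 - h_1(2m_1 + m_2)/6 = -9/4, c_1 = m_1/2 = 9/16, d_1 = (m_2 - m_1)/(6h_1) = -3/32. So p'(1) = -9/4.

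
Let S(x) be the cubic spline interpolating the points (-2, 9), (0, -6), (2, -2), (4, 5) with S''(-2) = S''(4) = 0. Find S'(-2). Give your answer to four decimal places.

-9.9333

With σ_i denoting the second derivative at x_i, h_i = 2, 2, 2, and Δ_i = (y_(i+1) − y_i)/h_i = -15/2, 2, 7/2:
  2·σ_0 + 8·σ_1 + 2·σ_2 = 6(Δ_1 - Δ_0) = 57
  2·σ_1 + 8·σ_2 + 2·σ_3 = 6(Δ_2 - Δ_1) = 9
Natural end conditions: σ_0 = σ_3 = 0.
Hence σ_0 = 0, σ_1 = 73/10, σ_2 = -7/10, σ_3 = 0.
On [-2, 0], S'(x) = b_0 + 2c_0·(x + 2) + 3d_0·(x + 2)² with b_0 = Δ_0 - h_0(2σ_0 + σ_1)/6 = -149/15, c_0 = σ_0/2 = 0, d_0 = (σ_1 - σ_0)/(6h_0) = 73/120. So S'(-2) = -149/15.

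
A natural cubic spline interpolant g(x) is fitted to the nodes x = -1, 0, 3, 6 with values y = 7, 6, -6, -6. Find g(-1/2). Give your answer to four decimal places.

With σ_i denoting the second derivative at x_i, h_i = 1, 3, 3, and Δ_i = (y_(i+1) − y_i)/h_i = -1, -4, 0:
  1·σ_0 + 8·σ_1 + 3·σ_2 = 6(Δ_1 - Δ_0) = -18
  3·σ_1 + 12·σ_2 + 3·σ_3 = 6(Δ_2 - Δ_1) = 24
Natural end conditions: σ_0 = σ_3 = 0.
Solving: σ_0 = 0, σ_1 = -96/29, σ_2 = 82/29, σ_3 = 0.
On [-1, 0], g(x) = 7 - 13/29·(x + 1) + 0·(x + 1)² - 16/29·(x + 1)³.
With (x + 1) = 1/2: g(-1/2) = 389/58.

6.7069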